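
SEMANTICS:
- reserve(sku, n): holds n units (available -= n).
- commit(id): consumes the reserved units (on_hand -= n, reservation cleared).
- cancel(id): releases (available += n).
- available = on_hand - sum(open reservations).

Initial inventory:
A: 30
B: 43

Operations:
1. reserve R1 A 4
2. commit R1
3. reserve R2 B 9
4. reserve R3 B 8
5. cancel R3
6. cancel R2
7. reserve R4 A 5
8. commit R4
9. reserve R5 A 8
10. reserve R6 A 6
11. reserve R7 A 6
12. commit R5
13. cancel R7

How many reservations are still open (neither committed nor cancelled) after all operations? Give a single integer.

Step 1: reserve R1 A 4 -> on_hand[A=30 B=43] avail[A=26 B=43] open={R1}
Step 2: commit R1 -> on_hand[A=26 B=43] avail[A=26 B=43] open={}
Step 3: reserve R2 B 9 -> on_hand[A=26 B=43] avail[A=26 B=34] open={R2}
Step 4: reserve R3 B 8 -> on_hand[A=26 B=43] avail[A=26 B=26] open={R2,R3}
Step 5: cancel R3 -> on_hand[A=26 B=43] avail[A=26 B=34] open={R2}
Step 6: cancel R2 -> on_hand[A=26 B=43] avail[A=26 B=43] open={}
Step 7: reserve R4 A 5 -> on_hand[A=26 B=43] avail[A=21 B=43] open={R4}
Step 8: commit R4 -> on_hand[A=21 B=43] avail[A=21 B=43] open={}
Step 9: reserve R5 A 8 -> on_hand[A=21 B=43] avail[A=13 B=43] open={R5}
Step 10: reserve R6 A 6 -> on_hand[A=21 B=43] avail[A=7 B=43] open={R5,R6}
Step 11: reserve R7 A 6 -> on_hand[A=21 B=43] avail[A=1 B=43] open={R5,R6,R7}
Step 12: commit R5 -> on_hand[A=13 B=43] avail[A=1 B=43] open={R6,R7}
Step 13: cancel R7 -> on_hand[A=13 B=43] avail[A=7 B=43] open={R6}
Open reservations: ['R6'] -> 1

Answer: 1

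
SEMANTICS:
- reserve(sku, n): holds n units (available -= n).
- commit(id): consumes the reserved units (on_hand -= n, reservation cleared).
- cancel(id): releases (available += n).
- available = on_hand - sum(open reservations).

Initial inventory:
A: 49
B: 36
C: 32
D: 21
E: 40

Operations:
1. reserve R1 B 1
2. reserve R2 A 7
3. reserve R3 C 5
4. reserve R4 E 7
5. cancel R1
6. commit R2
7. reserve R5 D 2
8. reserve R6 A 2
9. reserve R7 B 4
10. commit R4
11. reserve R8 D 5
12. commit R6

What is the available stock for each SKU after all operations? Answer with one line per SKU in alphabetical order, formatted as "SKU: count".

Answer: A: 40
B: 32
C: 27
D: 14
E: 33

Derivation:
Step 1: reserve R1 B 1 -> on_hand[A=49 B=36 C=32 D=21 E=40] avail[A=49 B=35 C=32 D=21 E=40] open={R1}
Step 2: reserve R2 A 7 -> on_hand[A=49 B=36 C=32 D=21 E=40] avail[A=42 B=35 C=32 D=21 E=40] open={R1,R2}
Step 3: reserve R3 C 5 -> on_hand[A=49 B=36 C=32 D=21 E=40] avail[A=42 B=35 C=27 D=21 E=40] open={R1,R2,R3}
Step 4: reserve R4 E 7 -> on_hand[A=49 B=36 C=32 D=21 E=40] avail[A=42 B=35 C=27 D=21 E=33] open={R1,R2,R3,R4}
Step 5: cancel R1 -> on_hand[A=49 B=36 C=32 D=21 E=40] avail[A=42 B=36 C=27 D=21 E=33] open={R2,R3,R4}
Step 6: commit R2 -> on_hand[A=42 B=36 C=32 D=21 E=40] avail[A=42 B=36 C=27 D=21 E=33] open={R3,R4}
Step 7: reserve R5 D 2 -> on_hand[A=42 B=36 C=32 D=21 E=40] avail[A=42 B=36 C=27 D=19 E=33] open={R3,R4,R5}
Step 8: reserve R6 A 2 -> on_hand[A=42 B=36 C=32 D=21 E=40] avail[A=40 B=36 C=27 D=19 E=33] open={R3,R4,R5,R6}
Step 9: reserve R7 B 4 -> on_hand[A=42 B=36 C=32 D=21 E=40] avail[A=40 B=32 C=27 D=19 E=33] open={R3,R4,R5,R6,R7}
Step 10: commit R4 -> on_hand[A=42 B=36 C=32 D=21 E=33] avail[A=40 B=32 C=27 D=19 E=33] open={R3,R5,R6,R7}
Step 11: reserve R8 D 5 -> on_hand[A=42 B=36 C=32 D=21 E=33] avail[A=40 B=32 C=27 D=14 E=33] open={R3,R5,R6,R7,R8}
Step 12: commit R6 -> on_hand[A=40 B=36 C=32 D=21 E=33] avail[A=40 B=32 C=27 D=14 E=33] open={R3,R5,R7,R8}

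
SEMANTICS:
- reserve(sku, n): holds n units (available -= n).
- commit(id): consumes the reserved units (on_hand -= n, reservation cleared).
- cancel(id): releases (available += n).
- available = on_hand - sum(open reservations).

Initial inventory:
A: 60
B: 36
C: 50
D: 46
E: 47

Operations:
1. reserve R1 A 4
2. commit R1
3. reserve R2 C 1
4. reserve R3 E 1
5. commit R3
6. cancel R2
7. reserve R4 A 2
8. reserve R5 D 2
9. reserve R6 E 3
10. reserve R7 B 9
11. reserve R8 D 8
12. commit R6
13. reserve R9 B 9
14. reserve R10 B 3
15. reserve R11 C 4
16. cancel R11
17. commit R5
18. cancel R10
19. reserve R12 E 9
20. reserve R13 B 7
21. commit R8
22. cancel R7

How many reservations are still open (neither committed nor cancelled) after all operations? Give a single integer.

Step 1: reserve R1 A 4 -> on_hand[A=60 B=36 C=50 D=46 E=47] avail[A=56 B=36 C=50 D=46 E=47] open={R1}
Step 2: commit R1 -> on_hand[A=56 B=36 C=50 D=46 E=47] avail[A=56 B=36 C=50 D=46 E=47] open={}
Step 3: reserve R2 C 1 -> on_hand[A=56 B=36 C=50 D=46 E=47] avail[A=56 B=36 C=49 D=46 E=47] open={R2}
Step 4: reserve R3 E 1 -> on_hand[A=56 B=36 C=50 D=46 E=47] avail[A=56 B=36 C=49 D=46 E=46] open={R2,R3}
Step 5: commit R3 -> on_hand[A=56 B=36 C=50 D=46 E=46] avail[A=56 B=36 C=49 D=46 E=46] open={R2}
Step 6: cancel R2 -> on_hand[A=56 B=36 C=50 D=46 E=46] avail[A=56 B=36 C=50 D=46 E=46] open={}
Step 7: reserve R4 A 2 -> on_hand[A=56 B=36 C=50 D=46 E=46] avail[A=54 B=36 C=50 D=46 E=46] open={R4}
Step 8: reserve R5 D 2 -> on_hand[A=56 B=36 C=50 D=46 E=46] avail[A=54 B=36 C=50 D=44 E=46] open={R4,R5}
Step 9: reserve R6 E 3 -> on_hand[A=56 B=36 C=50 D=46 E=46] avail[A=54 B=36 C=50 D=44 E=43] open={R4,R5,R6}
Step 10: reserve R7 B 9 -> on_hand[A=56 B=36 C=50 D=46 E=46] avail[A=54 B=27 C=50 D=44 E=43] open={R4,R5,R6,R7}
Step 11: reserve R8 D 8 -> on_hand[A=56 B=36 C=50 D=46 E=46] avail[A=54 B=27 C=50 D=36 E=43] open={R4,R5,R6,R7,R8}
Step 12: commit R6 -> on_hand[A=56 B=36 C=50 D=46 E=43] avail[A=54 B=27 C=50 D=36 E=43] open={R4,R5,R7,R8}
Step 13: reserve R9 B 9 -> on_hand[A=56 B=36 C=50 D=46 E=43] avail[A=54 B=18 C=50 D=36 E=43] open={R4,R5,R7,R8,R9}
Step 14: reserve R10 B 3 -> on_hand[A=56 B=36 C=50 D=46 E=43] avail[A=54 B=15 C=50 D=36 E=43] open={R10,R4,R5,R7,R8,R9}
Step 15: reserve R11 C 4 -> on_hand[A=56 B=36 C=50 D=46 E=43] avail[A=54 B=15 C=46 D=36 E=43] open={R10,R11,R4,R5,R7,R8,R9}
Step 16: cancel R11 -> on_hand[A=56 B=36 C=50 D=46 E=43] avail[A=54 B=15 C=50 D=36 E=43] open={R10,R4,R5,R7,R8,R9}
Step 17: commit R5 -> on_hand[A=56 B=36 C=50 D=44 E=43] avail[A=54 B=15 C=50 D=36 E=43] open={R10,R4,R7,R8,R9}
Step 18: cancel R10 -> on_hand[A=56 B=36 C=50 D=44 E=43] avail[A=54 B=18 C=50 D=36 E=43] open={R4,R7,R8,R9}
Step 19: reserve R12 E 9 -> on_hand[A=56 B=36 C=50 D=44 E=43] avail[A=54 B=18 C=50 D=36 E=34] open={R12,R4,R7,R8,R9}
Step 20: reserve R13 B 7 -> on_hand[A=56 B=36 C=50 D=44 E=43] avail[A=54 B=11 C=50 D=36 E=34] open={R12,R13,R4,R7,R8,R9}
Step 21: commit R8 -> on_hand[A=56 B=36 C=50 D=36 E=43] avail[A=54 B=11 C=50 D=36 E=34] open={R12,R13,R4,R7,R9}
Step 22: cancel R7 -> on_hand[A=56 B=36 C=50 D=36 E=43] avail[A=54 B=20 C=50 D=36 E=34] open={R12,R13,R4,R9}
Open reservations: ['R12', 'R13', 'R4', 'R9'] -> 4

Answer: 4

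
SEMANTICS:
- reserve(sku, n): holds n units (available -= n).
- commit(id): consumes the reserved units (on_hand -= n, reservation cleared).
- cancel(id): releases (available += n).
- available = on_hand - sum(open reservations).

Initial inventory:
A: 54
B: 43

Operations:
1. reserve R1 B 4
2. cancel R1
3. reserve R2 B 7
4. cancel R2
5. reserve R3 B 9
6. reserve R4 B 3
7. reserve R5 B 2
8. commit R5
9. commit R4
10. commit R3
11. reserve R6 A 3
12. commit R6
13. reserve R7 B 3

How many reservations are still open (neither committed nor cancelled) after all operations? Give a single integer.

Answer: 1

Derivation:
Step 1: reserve R1 B 4 -> on_hand[A=54 B=43] avail[A=54 B=39] open={R1}
Step 2: cancel R1 -> on_hand[A=54 B=43] avail[A=54 B=43] open={}
Step 3: reserve R2 B 7 -> on_hand[A=54 B=43] avail[A=54 B=36] open={R2}
Step 4: cancel R2 -> on_hand[A=54 B=43] avail[A=54 B=43] open={}
Step 5: reserve R3 B 9 -> on_hand[A=54 B=43] avail[A=54 B=34] open={R3}
Step 6: reserve R4 B 3 -> on_hand[A=54 B=43] avail[A=54 B=31] open={R3,R4}
Step 7: reserve R5 B 2 -> on_hand[A=54 B=43] avail[A=54 B=29] open={R3,R4,R5}
Step 8: commit R5 -> on_hand[A=54 B=41] avail[A=54 B=29] open={R3,R4}
Step 9: commit R4 -> on_hand[A=54 B=38] avail[A=54 B=29] open={R3}
Step 10: commit R3 -> on_hand[A=54 B=29] avail[A=54 B=29] open={}
Step 11: reserve R6 A 3 -> on_hand[A=54 B=29] avail[A=51 B=29] open={R6}
Step 12: commit R6 -> on_hand[A=51 B=29] avail[A=51 B=29] open={}
Step 13: reserve R7 B 3 -> on_hand[A=51 B=29] avail[A=51 B=26] open={R7}
Open reservations: ['R7'] -> 1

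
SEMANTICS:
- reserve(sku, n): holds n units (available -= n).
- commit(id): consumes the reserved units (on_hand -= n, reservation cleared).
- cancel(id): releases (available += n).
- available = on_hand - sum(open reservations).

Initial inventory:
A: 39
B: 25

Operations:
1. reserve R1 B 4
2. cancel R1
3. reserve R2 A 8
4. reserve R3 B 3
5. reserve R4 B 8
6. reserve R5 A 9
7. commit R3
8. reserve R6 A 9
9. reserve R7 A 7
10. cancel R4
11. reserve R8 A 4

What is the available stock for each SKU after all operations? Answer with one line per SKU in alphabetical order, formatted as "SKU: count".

Answer: A: 2
B: 22

Derivation:
Step 1: reserve R1 B 4 -> on_hand[A=39 B=25] avail[A=39 B=21] open={R1}
Step 2: cancel R1 -> on_hand[A=39 B=25] avail[A=39 B=25] open={}
Step 3: reserve R2 A 8 -> on_hand[A=39 B=25] avail[A=31 B=25] open={R2}
Step 4: reserve R3 B 3 -> on_hand[A=39 B=25] avail[A=31 B=22] open={R2,R3}
Step 5: reserve R4 B 8 -> on_hand[A=39 B=25] avail[A=31 B=14] open={R2,R3,R4}
Step 6: reserve R5 A 9 -> on_hand[A=39 B=25] avail[A=22 B=14] open={R2,R3,R4,R5}
Step 7: commit R3 -> on_hand[A=39 B=22] avail[A=22 B=14] open={R2,R4,R5}
Step 8: reserve R6 A 9 -> on_hand[A=39 B=22] avail[A=13 B=14] open={R2,R4,R5,R6}
Step 9: reserve R7 A 7 -> on_hand[A=39 B=22] avail[A=6 B=14] open={R2,R4,R5,R6,R7}
Step 10: cancel R4 -> on_hand[A=39 B=22] avail[A=6 B=22] open={R2,R5,R6,R7}
Step 11: reserve R8 A 4 -> on_hand[A=39 B=22] avail[A=2 B=22] open={R2,R5,R6,R7,R8}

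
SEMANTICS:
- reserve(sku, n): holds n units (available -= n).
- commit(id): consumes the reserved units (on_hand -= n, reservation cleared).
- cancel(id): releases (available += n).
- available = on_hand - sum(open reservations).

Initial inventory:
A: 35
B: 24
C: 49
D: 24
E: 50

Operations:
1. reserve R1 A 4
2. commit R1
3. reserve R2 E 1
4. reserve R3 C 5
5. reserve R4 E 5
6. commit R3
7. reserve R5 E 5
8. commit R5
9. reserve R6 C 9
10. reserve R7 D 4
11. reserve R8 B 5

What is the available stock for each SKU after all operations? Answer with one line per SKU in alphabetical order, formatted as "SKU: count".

Step 1: reserve R1 A 4 -> on_hand[A=35 B=24 C=49 D=24 E=50] avail[A=31 B=24 C=49 D=24 E=50] open={R1}
Step 2: commit R1 -> on_hand[A=31 B=24 C=49 D=24 E=50] avail[A=31 B=24 C=49 D=24 E=50] open={}
Step 3: reserve R2 E 1 -> on_hand[A=31 B=24 C=49 D=24 E=50] avail[A=31 B=24 C=49 D=24 E=49] open={R2}
Step 4: reserve R3 C 5 -> on_hand[A=31 B=24 C=49 D=24 E=50] avail[A=31 B=24 C=44 D=24 E=49] open={R2,R3}
Step 5: reserve R4 E 5 -> on_hand[A=31 B=24 C=49 D=24 E=50] avail[A=31 B=24 C=44 D=24 E=44] open={R2,R3,R4}
Step 6: commit R3 -> on_hand[A=31 B=24 C=44 D=24 E=50] avail[A=31 B=24 C=44 D=24 E=44] open={R2,R4}
Step 7: reserve R5 E 5 -> on_hand[A=31 B=24 C=44 D=24 E=50] avail[A=31 B=24 C=44 D=24 E=39] open={R2,R4,R5}
Step 8: commit R5 -> on_hand[A=31 B=24 C=44 D=24 E=45] avail[A=31 B=24 C=44 D=24 E=39] open={R2,R4}
Step 9: reserve R6 C 9 -> on_hand[A=31 B=24 C=44 D=24 E=45] avail[A=31 B=24 C=35 D=24 E=39] open={R2,R4,R6}
Step 10: reserve R7 D 4 -> on_hand[A=31 B=24 C=44 D=24 E=45] avail[A=31 B=24 C=35 D=20 E=39] open={R2,R4,R6,R7}
Step 11: reserve R8 B 5 -> on_hand[A=31 B=24 C=44 D=24 E=45] avail[A=31 B=19 C=35 D=20 E=39] open={R2,R4,R6,R7,R8}

Answer: A: 31
B: 19
C: 35
D: 20
E: 39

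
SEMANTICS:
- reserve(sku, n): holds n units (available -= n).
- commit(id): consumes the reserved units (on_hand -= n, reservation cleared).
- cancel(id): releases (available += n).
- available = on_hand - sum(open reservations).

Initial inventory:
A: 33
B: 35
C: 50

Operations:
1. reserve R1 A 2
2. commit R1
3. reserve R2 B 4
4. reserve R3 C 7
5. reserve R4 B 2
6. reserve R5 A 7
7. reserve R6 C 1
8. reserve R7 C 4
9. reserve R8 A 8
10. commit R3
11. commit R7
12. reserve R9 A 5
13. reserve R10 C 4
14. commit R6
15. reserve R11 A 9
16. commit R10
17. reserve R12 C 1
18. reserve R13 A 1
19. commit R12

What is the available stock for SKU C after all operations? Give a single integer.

Answer: 33

Derivation:
Step 1: reserve R1 A 2 -> on_hand[A=33 B=35 C=50] avail[A=31 B=35 C=50] open={R1}
Step 2: commit R1 -> on_hand[A=31 B=35 C=50] avail[A=31 B=35 C=50] open={}
Step 3: reserve R2 B 4 -> on_hand[A=31 B=35 C=50] avail[A=31 B=31 C=50] open={R2}
Step 4: reserve R3 C 7 -> on_hand[A=31 B=35 C=50] avail[A=31 B=31 C=43] open={R2,R3}
Step 5: reserve R4 B 2 -> on_hand[A=31 B=35 C=50] avail[A=31 B=29 C=43] open={R2,R3,R4}
Step 6: reserve R5 A 7 -> on_hand[A=31 B=35 C=50] avail[A=24 B=29 C=43] open={R2,R3,R4,R5}
Step 7: reserve R6 C 1 -> on_hand[A=31 B=35 C=50] avail[A=24 B=29 C=42] open={R2,R3,R4,R5,R6}
Step 8: reserve R7 C 4 -> on_hand[A=31 B=35 C=50] avail[A=24 B=29 C=38] open={R2,R3,R4,R5,R6,R7}
Step 9: reserve R8 A 8 -> on_hand[A=31 B=35 C=50] avail[A=16 B=29 C=38] open={R2,R3,R4,R5,R6,R7,R8}
Step 10: commit R3 -> on_hand[A=31 B=35 C=43] avail[A=16 B=29 C=38] open={R2,R4,R5,R6,R7,R8}
Step 11: commit R7 -> on_hand[A=31 B=35 C=39] avail[A=16 B=29 C=38] open={R2,R4,R5,R6,R8}
Step 12: reserve R9 A 5 -> on_hand[A=31 B=35 C=39] avail[A=11 B=29 C=38] open={R2,R4,R5,R6,R8,R9}
Step 13: reserve R10 C 4 -> on_hand[A=31 B=35 C=39] avail[A=11 B=29 C=34] open={R10,R2,R4,R5,R6,R8,R9}
Step 14: commit R6 -> on_hand[A=31 B=35 C=38] avail[A=11 B=29 C=34] open={R10,R2,R4,R5,R8,R9}
Step 15: reserve R11 A 9 -> on_hand[A=31 B=35 C=38] avail[A=2 B=29 C=34] open={R10,R11,R2,R4,R5,R8,R9}
Step 16: commit R10 -> on_hand[A=31 B=35 C=34] avail[A=2 B=29 C=34] open={R11,R2,R4,R5,R8,R9}
Step 17: reserve R12 C 1 -> on_hand[A=31 B=35 C=34] avail[A=2 B=29 C=33] open={R11,R12,R2,R4,R5,R8,R9}
Step 18: reserve R13 A 1 -> on_hand[A=31 B=35 C=34] avail[A=1 B=29 C=33] open={R11,R12,R13,R2,R4,R5,R8,R9}
Step 19: commit R12 -> on_hand[A=31 B=35 C=33] avail[A=1 B=29 C=33] open={R11,R13,R2,R4,R5,R8,R9}
Final available[C] = 33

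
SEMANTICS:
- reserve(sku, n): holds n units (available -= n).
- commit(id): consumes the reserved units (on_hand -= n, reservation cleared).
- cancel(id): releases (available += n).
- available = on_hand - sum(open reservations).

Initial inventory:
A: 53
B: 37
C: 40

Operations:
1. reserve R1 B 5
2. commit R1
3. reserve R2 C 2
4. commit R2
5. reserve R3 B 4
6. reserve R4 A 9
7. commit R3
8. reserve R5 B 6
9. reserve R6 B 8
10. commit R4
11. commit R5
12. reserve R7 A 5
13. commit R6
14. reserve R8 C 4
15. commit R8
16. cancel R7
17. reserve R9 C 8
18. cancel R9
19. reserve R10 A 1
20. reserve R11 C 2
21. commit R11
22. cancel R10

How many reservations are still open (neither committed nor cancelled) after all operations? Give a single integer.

Step 1: reserve R1 B 5 -> on_hand[A=53 B=37 C=40] avail[A=53 B=32 C=40] open={R1}
Step 2: commit R1 -> on_hand[A=53 B=32 C=40] avail[A=53 B=32 C=40] open={}
Step 3: reserve R2 C 2 -> on_hand[A=53 B=32 C=40] avail[A=53 B=32 C=38] open={R2}
Step 4: commit R2 -> on_hand[A=53 B=32 C=38] avail[A=53 B=32 C=38] open={}
Step 5: reserve R3 B 4 -> on_hand[A=53 B=32 C=38] avail[A=53 B=28 C=38] open={R3}
Step 6: reserve R4 A 9 -> on_hand[A=53 B=32 C=38] avail[A=44 B=28 C=38] open={R3,R4}
Step 7: commit R3 -> on_hand[A=53 B=28 C=38] avail[A=44 B=28 C=38] open={R4}
Step 8: reserve R5 B 6 -> on_hand[A=53 B=28 C=38] avail[A=44 B=22 C=38] open={R4,R5}
Step 9: reserve R6 B 8 -> on_hand[A=53 B=28 C=38] avail[A=44 B=14 C=38] open={R4,R5,R6}
Step 10: commit R4 -> on_hand[A=44 B=28 C=38] avail[A=44 B=14 C=38] open={R5,R6}
Step 11: commit R5 -> on_hand[A=44 B=22 C=38] avail[A=44 B=14 C=38] open={R6}
Step 12: reserve R7 A 5 -> on_hand[A=44 B=22 C=38] avail[A=39 B=14 C=38] open={R6,R7}
Step 13: commit R6 -> on_hand[A=44 B=14 C=38] avail[A=39 B=14 C=38] open={R7}
Step 14: reserve R8 C 4 -> on_hand[A=44 B=14 C=38] avail[A=39 B=14 C=34] open={R7,R8}
Step 15: commit R8 -> on_hand[A=44 B=14 C=34] avail[A=39 B=14 C=34] open={R7}
Step 16: cancel R7 -> on_hand[A=44 B=14 C=34] avail[A=44 B=14 C=34] open={}
Step 17: reserve R9 C 8 -> on_hand[A=44 B=14 C=34] avail[A=44 B=14 C=26] open={R9}
Step 18: cancel R9 -> on_hand[A=44 B=14 C=34] avail[A=44 B=14 C=34] open={}
Step 19: reserve R10 A 1 -> on_hand[A=44 B=14 C=34] avail[A=43 B=14 C=34] open={R10}
Step 20: reserve R11 C 2 -> on_hand[A=44 B=14 C=34] avail[A=43 B=14 C=32] open={R10,R11}
Step 21: commit R11 -> on_hand[A=44 B=14 C=32] avail[A=43 B=14 C=32] open={R10}
Step 22: cancel R10 -> on_hand[A=44 B=14 C=32] avail[A=44 B=14 C=32] open={}
Open reservations: [] -> 0

Answer: 0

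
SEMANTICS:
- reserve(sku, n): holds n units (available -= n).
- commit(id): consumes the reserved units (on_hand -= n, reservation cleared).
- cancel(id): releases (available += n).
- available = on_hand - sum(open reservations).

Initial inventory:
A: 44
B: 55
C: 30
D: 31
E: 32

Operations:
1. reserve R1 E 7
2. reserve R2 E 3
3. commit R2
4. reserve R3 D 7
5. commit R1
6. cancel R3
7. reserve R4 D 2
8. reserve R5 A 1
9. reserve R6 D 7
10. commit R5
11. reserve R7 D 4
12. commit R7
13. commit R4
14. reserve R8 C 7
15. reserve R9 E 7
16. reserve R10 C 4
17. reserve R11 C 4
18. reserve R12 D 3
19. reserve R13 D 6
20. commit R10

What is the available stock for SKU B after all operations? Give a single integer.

Step 1: reserve R1 E 7 -> on_hand[A=44 B=55 C=30 D=31 E=32] avail[A=44 B=55 C=30 D=31 E=25] open={R1}
Step 2: reserve R2 E 3 -> on_hand[A=44 B=55 C=30 D=31 E=32] avail[A=44 B=55 C=30 D=31 E=22] open={R1,R2}
Step 3: commit R2 -> on_hand[A=44 B=55 C=30 D=31 E=29] avail[A=44 B=55 C=30 D=31 E=22] open={R1}
Step 4: reserve R3 D 7 -> on_hand[A=44 B=55 C=30 D=31 E=29] avail[A=44 B=55 C=30 D=24 E=22] open={R1,R3}
Step 5: commit R1 -> on_hand[A=44 B=55 C=30 D=31 E=22] avail[A=44 B=55 C=30 D=24 E=22] open={R3}
Step 6: cancel R3 -> on_hand[A=44 B=55 C=30 D=31 E=22] avail[A=44 B=55 C=30 D=31 E=22] open={}
Step 7: reserve R4 D 2 -> on_hand[A=44 B=55 C=30 D=31 E=22] avail[A=44 B=55 C=30 D=29 E=22] open={R4}
Step 8: reserve R5 A 1 -> on_hand[A=44 B=55 C=30 D=31 E=22] avail[A=43 B=55 C=30 D=29 E=22] open={R4,R5}
Step 9: reserve R6 D 7 -> on_hand[A=44 B=55 C=30 D=31 E=22] avail[A=43 B=55 C=30 D=22 E=22] open={R4,R5,R6}
Step 10: commit R5 -> on_hand[A=43 B=55 C=30 D=31 E=22] avail[A=43 B=55 C=30 D=22 E=22] open={R4,R6}
Step 11: reserve R7 D 4 -> on_hand[A=43 B=55 C=30 D=31 E=22] avail[A=43 B=55 C=30 D=18 E=22] open={R4,R6,R7}
Step 12: commit R7 -> on_hand[A=43 B=55 C=30 D=27 E=22] avail[A=43 B=55 C=30 D=18 E=22] open={R4,R6}
Step 13: commit R4 -> on_hand[A=43 B=55 C=30 D=25 E=22] avail[A=43 B=55 C=30 D=18 E=22] open={R6}
Step 14: reserve R8 C 7 -> on_hand[A=43 B=55 C=30 D=25 E=22] avail[A=43 B=55 C=23 D=18 E=22] open={R6,R8}
Step 15: reserve R9 E 7 -> on_hand[A=43 B=55 C=30 D=25 E=22] avail[A=43 B=55 C=23 D=18 E=15] open={R6,R8,R9}
Step 16: reserve R10 C 4 -> on_hand[A=43 B=55 C=30 D=25 E=22] avail[A=43 B=55 C=19 D=18 E=15] open={R10,R6,R8,R9}
Step 17: reserve R11 C 4 -> on_hand[A=43 B=55 C=30 D=25 E=22] avail[A=43 B=55 C=15 D=18 E=15] open={R10,R11,R6,R8,R9}
Step 18: reserve R12 D 3 -> on_hand[A=43 B=55 C=30 D=25 E=22] avail[A=43 B=55 C=15 D=15 E=15] open={R10,R11,R12,R6,R8,R9}
Step 19: reserve R13 D 6 -> on_hand[A=43 B=55 C=30 D=25 E=22] avail[A=43 B=55 C=15 D=9 E=15] open={R10,R11,R12,R13,R6,R8,R9}
Step 20: commit R10 -> on_hand[A=43 B=55 C=26 D=25 E=22] avail[A=43 B=55 C=15 D=9 E=15] open={R11,R12,R13,R6,R8,R9}
Final available[B] = 55

Answer: 55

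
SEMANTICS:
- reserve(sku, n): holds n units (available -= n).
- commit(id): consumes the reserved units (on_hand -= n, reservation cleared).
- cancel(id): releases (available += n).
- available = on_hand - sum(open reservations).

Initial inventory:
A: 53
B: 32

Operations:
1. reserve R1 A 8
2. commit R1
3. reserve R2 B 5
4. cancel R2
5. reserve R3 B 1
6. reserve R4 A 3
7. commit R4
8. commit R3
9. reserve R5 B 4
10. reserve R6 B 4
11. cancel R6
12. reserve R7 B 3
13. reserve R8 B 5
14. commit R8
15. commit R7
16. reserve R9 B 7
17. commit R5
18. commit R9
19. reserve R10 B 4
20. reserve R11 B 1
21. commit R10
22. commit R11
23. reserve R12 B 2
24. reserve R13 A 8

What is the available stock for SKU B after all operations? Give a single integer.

Step 1: reserve R1 A 8 -> on_hand[A=53 B=32] avail[A=45 B=32] open={R1}
Step 2: commit R1 -> on_hand[A=45 B=32] avail[A=45 B=32] open={}
Step 3: reserve R2 B 5 -> on_hand[A=45 B=32] avail[A=45 B=27] open={R2}
Step 4: cancel R2 -> on_hand[A=45 B=32] avail[A=45 B=32] open={}
Step 5: reserve R3 B 1 -> on_hand[A=45 B=32] avail[A=45 B=31] open={R3}
Step 6: reserve R4 A 3 -> on_hand[A=45 B=32] avail[A=42 B=31] open={R3,R4}
Step 7: commit R4 -> on_hand[A=42 B=32] avail[A=42 B=31] open={R3}
Step 8: commit R3 -> on_hand[A=42 B=31] avail[A=42 B=31] open={}
Step 9: reserve R5 B 4 -> on_hand[A=42 B=31] avail[A=42 B=27] open={R5}
Step 10: reserve R6 B 4 -> on_hand[A=42 B=31] avail[A=42 B=23] open={R5,R6}
Step 11: cancel R6 -> on_hand[A=42 B=31] avail[A=42 B=27] open={R5}
Step 12: reserve R7 B 3 -> on_hand[A=42 B=31] avail[A=42 B=24] open={R5,R7}
Step 13: reserve R8 B 5 -> on_hand[A=42 B=31] avail[A=42 B=19] open={R5,R7,R8}
Step 14: commit R8 -> on_hand[A=42 B=26] avail[A=42 B=19] open={R5,R7}
Step 15: commit R7 -> on_hand[A=42 B=23] avail[A=42 B=19] open={R5}
Step 16: reserve R9 B 7 -> on_hand[A=42 B=23] avail[A=42 B=12] open={R5,R9}
Step 17: commit R5 -> on_hand[A=42 B=19] avail[A=42 B=12] open={R9}
Step 18: commit R9 -> on_hand[A=42 B=12] avail[A=42 B=12] open={}
Step 19: reserve R10 B 4 -> on_hand[A=42 B=12] avail[A=42 B=8] open={R10}
Step 20: reserve R11 B 1 -> on_hand[A=42 B=12] avail[A=42 B=7] open={R10,R11}
Step 21: commit R10 -> on_hand[A=42 B=8] avail[A=42 B=7] open={R11}
Step 22: commit R11 -> on_hand[A=42 B=7] avail[A=42 B=7] open={}
Step 23: reserve R12 B 2 -> on_hand[A=42 B=7] avail[A=42 B=5] open={R12}
Step 24: reserve R13 A 8 -> on_hand[A=42 B=7] avail[A=34 B=5] open={R12,R13}
Final available[B] = 5

Answer: 5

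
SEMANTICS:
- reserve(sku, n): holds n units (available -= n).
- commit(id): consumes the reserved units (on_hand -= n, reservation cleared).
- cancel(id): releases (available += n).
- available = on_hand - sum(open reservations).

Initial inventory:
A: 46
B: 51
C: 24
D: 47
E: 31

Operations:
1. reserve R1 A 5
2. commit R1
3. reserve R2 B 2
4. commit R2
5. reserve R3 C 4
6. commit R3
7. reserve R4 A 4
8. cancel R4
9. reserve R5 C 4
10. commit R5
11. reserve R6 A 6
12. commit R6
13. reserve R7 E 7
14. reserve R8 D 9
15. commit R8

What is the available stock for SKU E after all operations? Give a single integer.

Answer: 24

Derivation:
Step 1: reserve R1 A 5 -> on_hand[A=46 B=51 C=24 D=47 E=31] avail[A=41 B=51 C=24 D=47 E=31] open={R1}
Step 2: commit R1 -> on_hand[A=41 B=51 C=24 D=47 E=31] avail[A=41 B=51 C=24 D=47 E=31] open={}
Step 3: reserve R2 B 2 -> on_hand[A=41 B=51 C=24 D=47 E=31] avail[A=41 B=49 C=24 D=47 E=31] open={R2}
Step 4: commit R2 -> on_hand[A=41 B=49 C=24 D=47 E=31] avail[A=41 B=49 C=24 D=47 E=31] open={}
Step 5: reserve R3 C 4 -> on_hand[A=41 B=49 C=24 D=47 E=31] avail[A=41 B=49 C=20 D=47 E=31] open={R3}
Step 6: commit R3 -> on_hand[A=41 B=49 C=20 D=47 E=31] avail[A=41 B=49 C=20 D=47 E=31] open={}
Step 7: reserve R4 A 4 -> on_hand[A=41 B=49 C=20 D=47 E=31] avail[A=37 B=49 C=20 D=47 E=31] open={R4}
Step 8: cancel R4 -> on_hand[A=41 B=49 C=20 D=47 E=31] avail[A=41 B=49 C=20 D=47 E=31] open={}
Step 9: reserve R5 C 4 -> on_hand[A=41 B=49 C=20 D=47 E=31] avail[A=41 B=49 C=16 D=47 E=31] open={R5}
Step 10: commit R5 -> on_hand[A=41 B=49 C=16 D=47 E=31] avail[A=41 B=49 C=16 D=47 E=31] open={}
Step 11: reserve R6 A 6 -> on_hand[A=41 B=49 C=16 D=47 E=31] avail[A=35 B=49 C=16 D=47 E=31] open={R6}
Step 12: commit R6 -> on_hand[A=35 B=49 C=16 D=47 E=31] avail[A=35 B=49 C=16 D=47 E=31] open={}
Step 13: reserve R7 E 7 -> on_hand[A=35 B=49 C=16 D=47 E=31] avail[A=35 B=49 C=16 D=47 E=24] open={R7}
Step 14: reserve R8 D 9 -> on_hand[A=35 B=49 C=16 D=47 E=31] avail[A=35 B=49 C=16 D=38 E=24] open={R7,R8}
Step 15: commit R8 -> on_hand[A=35 B=49 C=16 D=38 E=31] avail[A=35 B=49 C=16 D=38 E=24] open={R7}
Final available[E] = 24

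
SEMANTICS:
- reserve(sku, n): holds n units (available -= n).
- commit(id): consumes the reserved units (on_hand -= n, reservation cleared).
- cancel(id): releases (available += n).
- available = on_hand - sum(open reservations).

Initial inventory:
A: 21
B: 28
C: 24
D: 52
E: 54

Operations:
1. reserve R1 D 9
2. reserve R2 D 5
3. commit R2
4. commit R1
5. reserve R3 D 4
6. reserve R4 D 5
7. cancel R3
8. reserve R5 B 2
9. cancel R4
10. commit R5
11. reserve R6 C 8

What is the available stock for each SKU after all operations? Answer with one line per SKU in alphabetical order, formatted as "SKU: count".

Step 1: reserve R1 D 9 -> on_hand[A=21 B=28 C=24 D=52 E=54] avail[A=21 B=28 C=24 D=43 E=54] open={R1}
Step 2: reserve R2 D 5 -> on_hand[A=21 B=28 C=24 D=52 E=54] avail[A=21 B=28 C=24 D=38 E=54] open={R1,R2}
Step 3: commit R2 -> on_hand[A=21 B=28 C=24 D=47 E=54] avail[A=21 B=28 C=24 D=38 E=54] open={R1}
Step 4: commit R1 -> on_hand[A=21 B=28 C=24 D=38 E=54] avail[A=21 B=28 C=24 D=38 E=54] open={}
Step 5: reserve R3 D 4 -> on_hand[A=21 B=28 C=24 D=38 E=54] avail[A=21 B=28 C=24 D=34 E=54] open={R3}
Step 6: reserve R4 D 5 -> on_hand[A=21 B=28 C=24 D=38 E=54] avail[A=21 B=28 C=24 D=29 E=54] open={R3,R4}
Step 7: cancel R3 -> on_hand[A=21 B=28 C=24 D=38 E=54] avail[A=21 B=28 C=24 D=33 E=54] open={R4}
Step 8: reserve R5 B 2 -> on_hand[A=21 B=28 C=24 D=38 E=54] avail[A=21 B=26 C=24 D=33 E=54] open={R4,R5}
Step 9: cancel R4 -> on_hand[A=21 B=28 C=24 D=38 E=54] avail[A=21 B=26 C=24 D=38 E=54] open={R5}
Step 10: commit R5 -> on_hand[A=21 B=26 C=24 D=38 E=54] avail[A=21 B=26 C=24 D=38 E=54] open={}
Step 11: reserve R6 C 8 -> on_hand[A=21 B=26 C=24 D=38 E=54] avail[A=21 B=26 C=16 D=38 E=54] open={R6}

Answer: A: 21
B: 26
C: 16
D: 38
E: 54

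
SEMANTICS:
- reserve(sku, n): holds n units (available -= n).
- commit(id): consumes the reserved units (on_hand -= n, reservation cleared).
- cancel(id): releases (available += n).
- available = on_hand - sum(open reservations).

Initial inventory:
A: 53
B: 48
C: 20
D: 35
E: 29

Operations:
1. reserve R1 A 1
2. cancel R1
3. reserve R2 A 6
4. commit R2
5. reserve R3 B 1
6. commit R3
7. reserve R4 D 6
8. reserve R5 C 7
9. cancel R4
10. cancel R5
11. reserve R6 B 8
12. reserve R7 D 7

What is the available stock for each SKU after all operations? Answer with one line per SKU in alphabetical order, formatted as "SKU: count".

Answer: A: 47
B: 39
C: 20
D: 28
E: 29

Derivation:
Step 1: reserve R1 A 1 -> on_hand[A=53 B=48 C=20 D=35 E=29] avail[A=52 B=48 C=20 D=35 E=29] open={R1}
Step 2: cancel R1 -> on_hand[A=53 B=48 C=20 D=35 E=29] avail[A=53 B=48 C=20 D=35 E=29] open={}
Step 3: reserve R2 A 6 -> on_hand[A=53 B=48 C=20 D=35 E=29] avail[A=47 B=48 C=20 D=35 E=29] open={R2}
Step 4: commit R2 -> on_hand[A=47 B=48 C=20 D=35 E=29] avail[A=47 B=48 C=20 D=35 E=29] open={}
Step 5: reserve R3 B 1 -> on_hand[A=47 B=48 C=20 D=35 E=29] avail[A=47 B=47 C=20 D=35 E=29] open={R3}
Step 6: commit R3 -> on_hand[A=47 B=47 C=20 D=35 E=29] avail[A=47 B=47 C=20 D=35 E=29] open={}
Step 7: reserve R4 D 6 -> on_hand[A=47 B=47 C=20 D=35 E=29] avail[A=47 B=47 C=20 D=29 E=29] open={R4}
Step 8: reserve R5 C 7 -> on_hand[A=47 B=47 C=20 D=35 E=29] avail[A=47 B=47 C=13 D=29 E=29] open={R4,R5}
Step 9: cancel R4 -> on_hand[A=47 B=47 C=20 D=35 E=29] avail[A=47 B=47 C=13 D=35 E=29] open={R5}
Step 10: cancel R5 -> on_hand[A=47 B=47 C=20 D=35 E=29] avail[A=47 B=47 C=20 D=35 E=29] open={}
Step 11: reserve R6 B 8 -> on_hand[A=47 B=47 C=20 D=35 E=29] avail[A=47 B=39 C=20 D=35 E=29] open={R6}
Step 12: reserve R7 D 7 -> on_hand[A=47 B=47 C=20 D=35 E=29] avail[A=47 B=39 C=20 D=28 E=29] open={R6,R7}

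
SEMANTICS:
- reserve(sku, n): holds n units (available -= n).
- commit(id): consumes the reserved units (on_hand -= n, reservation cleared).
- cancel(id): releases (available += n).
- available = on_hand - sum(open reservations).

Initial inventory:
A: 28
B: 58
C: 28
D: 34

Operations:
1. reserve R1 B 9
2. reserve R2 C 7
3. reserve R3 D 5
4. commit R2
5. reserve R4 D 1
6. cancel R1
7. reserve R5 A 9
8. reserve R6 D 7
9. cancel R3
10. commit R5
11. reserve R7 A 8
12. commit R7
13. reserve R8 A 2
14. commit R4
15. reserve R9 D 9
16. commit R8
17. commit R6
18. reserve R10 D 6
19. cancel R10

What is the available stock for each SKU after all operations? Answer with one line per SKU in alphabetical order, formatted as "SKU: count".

Answer: A: 9
B: 58
C: 21
D: 17

Derivation:
Step 1: reserve R1 B 9 -> on_hand[A=28 B=58 C=28 D=34] avail[A=28 B=49 C=28 D=34] open={R1}
Step 2: reserve R2 C 7 -> on_hand[A=28 B=58 C=28 D=34] avail[A=28 B=49 C=21 D=34] open={R1,R2}
Step 3: reserve R3 D 5 -> on_hand[A=28 B=58 C=28 D=34] avail[A=28 B=49 C=21 D=29] open={R1,R2,R3}
Step 4: commit R2 -> on_hand[A=28 B=58 C=21 D=34] avail[A=28 B=49 C=21 D=29] open={R1,R3}
Step 5: reserve R4 D 1 -> on_hand[A=28 B=58 C=21 D=34] avail[A=28 B=49 C=21 D=28] open={R1,R3,R4}
Step 6: cancel R1 -> on_hand[A=28 B=58 C=21 D=34] avail[A=28 B=58 C=21 D=28] open={R3,R4}
Step 7: reserve R5 A 9 -> on_hand[A=28 B=58 C=21 D=34] avail[A=19 B=58 C=21 D=28] open={R3,R4,R5}
Step 8: reserve R6 D 7 -> on_hand[A=28 B=58 C=21 D=34] avail[A=19 B=58 C=21 D=21] open={R3,R4,R5,R6}
Step 9: cancel R3 -> on_hand[A=28 B=58 C=21 D=34] avail[A=19 B=58 C=21 D=26] open={R4,R5,R6}
Step 10: commit R5 -> on_hand[A=19 B=58 C=21 D=34] avail[A=19 B=58 C=21 D=26] open={R4,R6}
Step 11: reserve R7 A 8 -> on_hand[A=19 B=58 C=21 D=34] avail[A=11 B=58 C=21 D=26] open={R4,R6,R7}
Step 12: commit R7 -> on_hand[A=11 B=58 C=21 D=34] avail[A=11 B=58 C=21 D=26] open={R4,R6}
Step 13: reserve R8 A 2 -> on_hand[A=11 B=58 C=21 D=34] avail[A=9 B=58 C=21 D=26] open={R4,R6,R8}
Step 14: commit R4 -> on_hand[A=11 B=58 C=21 D=33] avail[A=9 B=58 C=21 D=26] open={R6,R8}
Step 15: reserve R9 D 9 -> on_hand[A=11 B=58 C=21 D=33] avail[A=9 B=58 C=21 D=17] open={R6,R8,R9}
Step 16: commit R8 -> on_hand[A=9 B=58 C=21 D=33] avail[A=9 B=58 C=21 D=17] open={R6,R9}
Step 17: commit R6 -> on_hand[A=9 B=58 C=21 D=26] avail[A=9 B=58 C=21 D=17] open={R9}
Step 18: reserve R10 D 6 -> on_hand[A=9 B=58 C=21 D=26] avail[A=9 B=58 C=21 D=11] open={R10,R9}
Step 19: cancel R10 -> on_hand[A=9 B=58 C=21 D=26] avail[A=9 B=58 C=21 D=17] open={R9}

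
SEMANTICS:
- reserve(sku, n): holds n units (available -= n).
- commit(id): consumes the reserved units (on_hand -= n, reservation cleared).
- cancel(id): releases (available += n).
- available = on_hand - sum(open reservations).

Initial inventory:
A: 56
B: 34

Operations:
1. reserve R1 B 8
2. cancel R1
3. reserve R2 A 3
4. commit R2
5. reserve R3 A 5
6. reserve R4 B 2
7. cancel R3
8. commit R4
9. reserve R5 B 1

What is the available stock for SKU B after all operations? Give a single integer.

Step 1: reserve R1 B 8 -> on_hand[A=56 B=34] avail[A=56 B=26] open={R1}
Step 2: cancel R1 -> on_hand[A=56 B=34] avail[A=56 B=34] open={}
Step 3: reserve R2 A 3 -> on_hand[A=56 B=34] avail[A=53 B=34] open={R2}
Step 4: commit R2 -> on_hand[A=53 B=34] avail[A=53 B=34] open={}
Step 5: reserve R3 A 5 -> on_hand[A=53 B=34] avail[A=48 B=34] open={R3}
Step 6: reserve R4 B 2 -> on_hand[A=53 B=34] avail[A=48 B=32] open={R3,R4}
Step 7: cancel R3 -> on_hand[A=53 B=34] avail[A=53 B=32] open={R4}
Step 8: commit R4 -> on_hand[A=53 B=32] avail[A=53 B=32] open={}
Step 9: reserve R5 B 1 -> on_hand[A=53 B=32] avail[A=53 B=31] open={R5}
Final available[B] = 31

Answer: 31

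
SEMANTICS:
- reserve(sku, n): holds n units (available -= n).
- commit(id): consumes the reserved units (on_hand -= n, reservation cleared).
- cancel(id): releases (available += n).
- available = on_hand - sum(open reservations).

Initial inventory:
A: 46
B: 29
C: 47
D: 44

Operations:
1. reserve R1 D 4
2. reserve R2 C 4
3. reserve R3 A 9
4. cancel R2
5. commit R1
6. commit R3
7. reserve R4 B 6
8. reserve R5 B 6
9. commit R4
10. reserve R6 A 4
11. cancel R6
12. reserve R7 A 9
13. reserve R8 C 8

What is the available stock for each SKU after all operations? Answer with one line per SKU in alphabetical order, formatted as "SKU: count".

Step 1: reserve R1 D 4 -> on_hand[A=46 B=29 C=47 D=44] avail[A=46 B=29 C=47 D=40] open={R1}
Step 2: reserve R2 C 4 -> on_hand[A=46 B=29 C=47 D=44] avail[A=46 B=29 C=43 D=40] open={R1,R2}
Step 3: reserve R3 A 9 -> on_hand[A=46 B=29 C=47 D=44] avail[A=37 B=29 C=43 D=40] open={R1,R2,R3}
Step 4: cancel R2 -> on_hand[A=46 B=29 C=47 D=44] avail[A=37 B=29 C=47 D=40] open={R1,R3}
Step 5: commit R1 -> on_hand[A=46 B=29 C=47 D=40] avail[A=37 B=29 C=47 D=40] open={R3}
Step 6: commit R3 -> on_hand[A=37 B=29 C=47 D=40] avail[A=37 B=29 C=47 D=40] open={}
Step 7: reserve R4 B 6 -> on_hand[A=37 B=29 C=47 D=40] avail[A=37 B=23 C=47 D=40] open={R4}
Step 8: reserve R5 B 6 -> on_hand[A=37 B=29 C=47 D=40] avail[A=37 B=17 C=47 D=40] open={R4,R5}
Step 9: commit R4 -> on_hand[A=37 B=23 C=47 D=40] avail[A=37 B=17 C=47 D=40] open={R5}
Step 10: reserve R6 A 4 -> on_hand[A=37 B=23 C=47 D=40] avail[A=33 B=17 C=47 D=40] open={R5,R6}
Step 11: cancel R6 -> on_hand[A=37 B=23 C=47 D=40] avail[A=37 B=17 C=47 D=40] open={R5}
Step 12: reserve R7 A 9 -> on_hand[A=37 B=23 C=47 D=40] avail[A=28 B=17 C=47 D=40] open={R5,R7}
Step 13: reserve R8 C 8 -> on_hand[A=37 B=23 C=47 D=40] avail[A=28 B=17 C=39 D=40] open={R5,R7,R8}

Answer: A: 28
B: 17
C: 39
D: 40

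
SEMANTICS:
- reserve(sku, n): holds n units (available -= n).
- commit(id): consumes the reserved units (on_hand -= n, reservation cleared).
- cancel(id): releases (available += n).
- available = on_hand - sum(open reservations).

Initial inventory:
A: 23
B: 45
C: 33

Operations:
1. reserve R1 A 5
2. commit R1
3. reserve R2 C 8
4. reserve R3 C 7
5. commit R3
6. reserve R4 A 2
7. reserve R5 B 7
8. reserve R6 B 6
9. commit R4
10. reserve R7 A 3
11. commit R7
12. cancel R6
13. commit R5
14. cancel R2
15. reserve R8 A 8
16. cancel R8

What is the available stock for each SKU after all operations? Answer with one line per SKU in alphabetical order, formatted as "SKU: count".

Answer: A: 13
B: 38
C: 26

Derivation:
Step 1: reserve R1 A 5 -> on_hand[A=23 B=45 C=33] avail[A=18 B=45 C=33] open={R1}
Step 2: commit R1 -> on_hand[A=18 B=45 C=33] avail[A=18 B=45 C=33] open={}
Step 3: reserve R2 C 8 -> on_hand[A=18 B=45 C=33] avail[A=18 B=45 C=25] open={R2}
Step 4: reserve R3 C 7 -> on_hand[A=18 B=45 C=33] avail[A=18 B=45 C=18] open={R2,R3}
Step 5: commit R3 -> on_hand[A=18 B=45 C=26] avail[A=18 B=45 C=18] open={R2}
Step 6: reserve R4 A 2 -> on_hand[A=18 B=45 C=26] avail[A=16 B=45 C=18] open={R2,R4}
Step 7: reserve R5 B 7 -> on_hand[A=18 B=45 C=26] avail[A=16 B=38 C=18] open={R2,R4,R5}
Step 8: reserve R6 B 6 -> on_hand[A=18 B=45 C=26] avail[A=16 B=32 C=18] open={R2,R4,R5,R6}
Step 9: commit R4 -> on_hand[A=16 B=45 C=26] avail[A=16 B=32 C=18] open={R2,R5,R6}
Step 10: reserve R7 A 3 -> on_hand[A=16 B=45 C=26] avail[A=13 B=32 C=18] open={R2,R5,R6,R7}
Step 11: commit R7 -> on_hand[A=13 B=45 C=26] avail[A=13 B=32 C=18] open={R2,R5,R6}
Step 12: cancel R6 -> on_hand[A=13 B=45 C=26] avail[A=13 B=38 C=18] open={R2,R5}
Step 13: commit R5 -> on_hand[A=13 B=38 C=26] avail[A=13 B=38 C=18] open={R2}
Step 14: cancel R2 -> on_hand[A=13 B=38 C=26] avail[A=13 B=38 C=26] open={}
Step 15: reserve R8 A 8 -> on_hand[A=13 B=38 C=26] avail[A=5 B=38 C=26] open={R8}
Step 16: cancel R8 -> on_hand[A=13 B=38 C=26] avail[A=13 B=38 C=26] open={}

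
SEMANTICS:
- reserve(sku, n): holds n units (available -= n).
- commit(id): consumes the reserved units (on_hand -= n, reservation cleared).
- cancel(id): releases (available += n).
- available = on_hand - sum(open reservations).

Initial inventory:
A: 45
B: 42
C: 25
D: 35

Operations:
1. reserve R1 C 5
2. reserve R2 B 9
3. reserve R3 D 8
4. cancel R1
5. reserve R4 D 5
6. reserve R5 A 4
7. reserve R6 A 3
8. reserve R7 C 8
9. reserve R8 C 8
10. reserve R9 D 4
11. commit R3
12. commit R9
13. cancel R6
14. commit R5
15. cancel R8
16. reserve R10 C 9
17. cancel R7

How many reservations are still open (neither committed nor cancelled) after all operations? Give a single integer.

Step 1: reserve R1 C 5 -> on_hand[A=45 B=42 C=25 D=35] avail[A=45 B=42 C=20 D=35] open={R1}
Step 2: reserve R2 B 9 -> on_hand[A=45 B=42 C=25 D=35] avail[A=45 B=33 C=20 D=35] open={R1,R2}
Step 3: reserve R3 D 8 -> on_hand[A=45 B=42 C=25 D=35] avail[A=45 B=33 C=20 D=27] open={R1,R2,R3}
Step 4: cancel R1 -> on_hand[A=45 B=42 C=25 D=35] avail[A=45 B=33 C=25 D=27] open={R2,R3}
Step 5: reserve R4 D 5 -> on_hand[A=45 B=42 C=25 D=35] avail[A=45 B=33 C=25 D=22] open={R2,R3,R4}
Step 6: reserve R5 A 4 -> on_hand[A=45 B=42 C=25 D=35] avail[A=41 B=33 C=25 D=22] open={R2,R3,R4,R5}
Step 7: reserve R6 A 3 -> on_hand[A=45 B=42 C=25 D=35] avail[A=38 B=33 C=25 D=22] open={R2,R3,R4,R5,R6}
Step 8: reserve R7 C 8 -> on_hand[A=45 B=42 C=25 D=35] avail[A=38 B=33 C=17 D=22] open={R2,R3,R4,R5,R6,R7}
Step 9: reserve R8 C 8 -> on_hand[A=45 B=42 C=25 D=35] avail[A=38 B=33 C=9 D=22] open={R2,R3,R4,R5,R6,R7,R8}
Step 10: reserve R9 D 4 -> on_hand[A=45 B=42 C=25 D=35] avail[A=38 B=33 C=9 D=18] open={R2,R3,R4,R5,R6,R7,R8,R9}
Step 11: commit R3 -> on_hand[A=45 B=42 C=25 D=27] avail[A=38 B=33 C=9 D=18] open={R2,R4,R5,R6,R7,R8,R9}
Step 12: commit R9 -> on_hand[A=45 B=42 C=25 D=23] avail[A=38 B=33 C=9 D=18] open={R2,R4,R5,R6,R7,R8}
Step 13: cancel R6 -> on_hand[A=45 B=42 C=25 D=23] avail[A=41 B=33 C=9 D=18] open={R2,R4,R5,R7,R8}
Step 14: commit R5 -> on_hand[A=41 B=42 C=25 D=23] avail[A=41 B=33 C=9 D=18] open={R2,R4,R7,R8}
Step 15: cancel R8 -> on_hand[A=41 B=42 C=25 D=23] avail[A=41 B=33 C=17 D=18] open={R2,R4,R7}
Step 16: reserve R10 C 9 -> on_hand[A=41 B=42 C=25 D=23] avail[A=41 B=33 C=8 D=18] open={R10,R2,R4,R7}
Step 17: cancel R7 -> on_hand[A=41 B=42 C=25 D=23] avail[A=41 B=33 C=16 D=18] open={R10,R2,R4}
Open reservations: ['R10', 'R2', 'R4'] -> 3

Answer: 3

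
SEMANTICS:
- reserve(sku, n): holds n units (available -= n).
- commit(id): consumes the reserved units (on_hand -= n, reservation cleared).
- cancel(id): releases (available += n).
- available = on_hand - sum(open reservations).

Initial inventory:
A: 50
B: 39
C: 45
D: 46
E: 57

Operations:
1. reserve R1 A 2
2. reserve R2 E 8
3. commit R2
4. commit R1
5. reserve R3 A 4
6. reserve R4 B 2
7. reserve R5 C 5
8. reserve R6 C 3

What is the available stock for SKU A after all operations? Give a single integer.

Answer: 44

Derivation:
Step 1: reserve R1 A 2 -> on_hand[A=50 B=39 C=45 D=46 E=57] avail[A=48 B=39 C=45 D=46 E=57] open={R1}
Step 2: reserve R2 E 8 -> on_hand[A=50 B=39 C=45 D=46 E=57] avail[A=48 B=39 C=45 D=46 E=49] open={R1,R2}
Step 3: commit R2 -> on_hand[A=50 B=39 C=45 D=46 E=49] avail[A=48 B=39 C=45 D=46 E=49] open={R1}
Step 4: commit R1 -> on_hand[A=48 B=39 C=45 D=46 E=49] avail[A=48 B=39 C=45 D=46 E=49] open={}
Step 5: reserve R3 A 4 -> on_hand[A=48 B=39 C=45 D=46 E=49] avail[A=44 B=39 C=45 D=46 E=49] open={R3}
Step 6: reserve R4 B 2 -> on_hand[A=48 B=39 C=45 D=46 E=49] avail[A=44 B=37 C=45 D=46 E=49] open={R3,R4}
Step 7: reserve R5 C 5 -> on_hand[A=48 B=39 C=45 D=46 E=49] avail[A=44 B=37 C=40 D=46 E=49] open={R3,R4,R5}
Step 8: reserve R6 C 3 -> on_hand[A=48 B=39 C=45 D=46 E=49] avail[A=44 B=37 C=37 D=46 E=49] open={R3,R4,R5,R6}
Final available[A] = 44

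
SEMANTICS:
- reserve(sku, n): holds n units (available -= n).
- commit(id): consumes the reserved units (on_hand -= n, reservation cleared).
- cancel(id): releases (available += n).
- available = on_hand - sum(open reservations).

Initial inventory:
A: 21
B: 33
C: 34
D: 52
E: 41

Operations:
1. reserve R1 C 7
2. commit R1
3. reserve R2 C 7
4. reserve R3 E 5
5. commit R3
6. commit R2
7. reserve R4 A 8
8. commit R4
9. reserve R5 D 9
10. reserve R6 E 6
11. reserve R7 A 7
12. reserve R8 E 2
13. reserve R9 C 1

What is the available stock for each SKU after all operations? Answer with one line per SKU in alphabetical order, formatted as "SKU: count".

Answer: A: 6
B: 33
C: 19
D: 43
E: 28

Derivation:
Step 1: reserve R1 C 7 -> on_hand[A=21 B=33 C=34 D=52 E=41] avail[A=21 B=33 C=27 D=52 E=41] open={R1}
Step 2: commit R1 -> on_hand[A=21 B=33 C=27 D=52 E=41] avail[A=21 B=33 C=27 D=52 E=41] open={}
Step 3: reserve R2 C 7 -> on_hand[A=21 B=33 C=27 D=52 E=41] avail[A=21 B=33 C=20 D=52 E=41] open={R2}
Step 4: reserve R3 E 5 -> on_hand[A=21 B=33 C=27 D=52 E=41] avail[A=21 B=33 C=20 D=52 E=36] open={R2,R3}
Step 5: commit R3 -> on_hand[A=21 B=33 C=27 D=52 E=36] avail[A=21 B=33 C=20 D=52 E=36] open={R2}
Step 6: commit R2 -> on_hand[A=21 B=33 C=20 D=52 E=36] avail[A=21 B=33 C=20 D=52 E=36] open={}
Step 7: reserve R4 A 8 -> on_hand[A=21 B=33 C=20 D=52 E=36] avail[A=13 B=33 C=20 D=52 E=36] open={R4}
Step 8: commit R4 -> on_hand[A=13 B=33 C=20 D=52 E=36] avail[A=13 B=33 C=20 D=52 E=36] open={}
Step 9: reserve R5 D 9 -> on_hand[A=13 B=33 C=20 D=52 E=36] avail[A=13 B=33 C=20 D=43 E=36] open={R5}
Step 10: reserve R6 E 6 -> on_hand[A=13 B=33 C=20 D=52 E=36] avail[A=13 B=33 C=20 D=43 E=30] open={R5,R6}
Step 11: reserve R7 A 7 -> on_hand[A=13 B=33 C=20 D=52 E=36] avail[A=6 B=33 C=20 D=43 E=30] open={R5,R6,R7}
Step 12: reserve R8 E 2 -> on_hand[A=13 B=33 C=20 D=52 E=36] avail[A=6 B=33 C=20 D=43 E=28] open={R5,R6,R7,R8}
Step 13: reserve R9 C 1 -> on_hand[A=13 B=33 C=20 D=52 E=36] avail[A=6 B=33 C=19 D=43 E=28] open={R5,R6,R7,R8,R9}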